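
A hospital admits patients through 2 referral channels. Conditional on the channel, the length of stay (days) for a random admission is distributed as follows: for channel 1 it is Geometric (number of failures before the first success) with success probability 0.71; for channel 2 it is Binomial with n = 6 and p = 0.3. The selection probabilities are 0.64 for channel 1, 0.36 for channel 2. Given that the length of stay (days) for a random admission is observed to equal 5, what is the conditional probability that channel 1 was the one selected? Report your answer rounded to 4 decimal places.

0.2023

Likelihoods P(X=5 | ·): 1: 0.00145629; 2: 0.010206.
Posterior ∝ prior × likelihood. Numerator for 1: 0.64·0.00145629 = 0.000932027.
Normalizing constant: 0.64·0.00145629 + 0.36·0.010206 = 0.00460619.
P(1 | observation) = 0.000932027 / 0.00460619 = 0.202342.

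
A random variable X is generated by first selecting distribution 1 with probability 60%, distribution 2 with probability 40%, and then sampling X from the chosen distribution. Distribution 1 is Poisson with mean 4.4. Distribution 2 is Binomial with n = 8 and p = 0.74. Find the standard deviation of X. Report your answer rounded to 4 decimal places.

Per component, 1: μ=4.4, E[X²]=23.76; 2: μ=5.92, E[X²]=36.5856.
E[X] = 0.6·4.4 + 0.4·5.92 = 5.008.
E[X²] = 0.6·23.76 + 0.4·36.5856 = 28.8902.
Var(X) = E[X²] − (E[X])² = 28.8902 − 25.0801 = 3.81018.
SD(X) = √3.81018 = 1.95197.

1.9520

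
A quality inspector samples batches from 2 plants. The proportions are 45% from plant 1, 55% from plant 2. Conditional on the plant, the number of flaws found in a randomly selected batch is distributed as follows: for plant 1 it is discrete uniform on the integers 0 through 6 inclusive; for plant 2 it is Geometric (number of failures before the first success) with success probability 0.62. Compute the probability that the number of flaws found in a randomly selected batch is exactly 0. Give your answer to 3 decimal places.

0.405

Conditional on each plant, P(X = 0): 1: 0.142857; 2: 0.62.
By total probability, P(X = 0) = 0.45·0.142857 + 0.55·0.62 = 0.405286.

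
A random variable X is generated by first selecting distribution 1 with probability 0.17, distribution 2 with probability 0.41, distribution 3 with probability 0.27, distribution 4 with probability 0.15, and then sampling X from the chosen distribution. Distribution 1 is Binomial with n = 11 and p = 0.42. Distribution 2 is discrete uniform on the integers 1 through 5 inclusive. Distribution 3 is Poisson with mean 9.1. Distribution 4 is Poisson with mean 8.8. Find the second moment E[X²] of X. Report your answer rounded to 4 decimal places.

46.3458

For each component E[X²] = Var + (mean)², giving 1: 24.024; 2: 11; 3: 91.91; 4: 86.24.
Overall E[X²] = 0.17·24.024 + 0.41·11 + 0.27·91.91 + 0.15·86.24 = 46.3458.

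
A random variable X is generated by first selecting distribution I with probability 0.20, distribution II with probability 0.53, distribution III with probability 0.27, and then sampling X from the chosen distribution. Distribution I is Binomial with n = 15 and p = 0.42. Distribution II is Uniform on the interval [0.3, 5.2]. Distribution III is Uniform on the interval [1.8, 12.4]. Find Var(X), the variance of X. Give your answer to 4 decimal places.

Per component, I: μ=6.3, E[X²]=43.344; II: μ=2.75, E[X²]=9.56333; III: μ=7.1, E[X²]=59.7733.
E[X] = 0.2·6.3 + 0.53·2.75 + 0.27·7.1 = 4.6345.
E[X²] = 0.2·43.344 + 0.53·9.56333 + 0.27·59.7733 = 29.8762.
Var(X) = E[X²] − (E[X])² = 29.8762 − 21.4786 = 8.39758.

8.3976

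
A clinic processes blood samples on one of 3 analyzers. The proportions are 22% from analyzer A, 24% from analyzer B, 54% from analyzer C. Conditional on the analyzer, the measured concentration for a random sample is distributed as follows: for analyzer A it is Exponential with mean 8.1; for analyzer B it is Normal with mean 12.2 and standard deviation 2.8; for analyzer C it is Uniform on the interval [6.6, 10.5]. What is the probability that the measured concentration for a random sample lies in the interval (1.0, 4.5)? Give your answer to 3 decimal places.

Conditional on each analyzer, P(1.0 < X < 4.5): A: 0.310106; B: 0.00294809; C: 0.
By total probability, P(1.0 < X < 4.5) = 0.22·0.310106 + 0.24·0.00294809 + 0.54·0 = 0.068931.

0.069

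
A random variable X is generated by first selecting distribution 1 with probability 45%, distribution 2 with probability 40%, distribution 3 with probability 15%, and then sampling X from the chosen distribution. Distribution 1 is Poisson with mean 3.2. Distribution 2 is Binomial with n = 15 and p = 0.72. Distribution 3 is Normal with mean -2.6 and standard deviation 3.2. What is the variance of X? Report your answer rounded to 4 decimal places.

Per component, 1: μ=3.2, E[X²]=13.44; 2: μ=10.8, E[X²]=119.664; 3: μ=-2.6, E[X²]=17.
E[X] = 0.45·3.2 + 0.4·10.8 + 0.15·-2.6 = 5.37.
E[X²] = 0.45·13.44 + 0.4·119.664 + 0.15·17 = 56.4636.
Var(X) = E[X²] − (E[X])² = 56.4636 − 28.8369 = 27.6267.

27.6267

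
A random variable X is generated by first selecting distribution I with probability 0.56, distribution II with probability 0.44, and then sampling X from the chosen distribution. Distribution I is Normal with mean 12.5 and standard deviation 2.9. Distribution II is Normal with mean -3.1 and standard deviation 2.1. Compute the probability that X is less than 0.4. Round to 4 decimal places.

Conditional on each component, P(X < 0.4): I: 1.50695e-05; II: 0.95221.
By total probability, P(X < 0.4) = 0.56·1.50695e-05 + 0.44·0.95221 = 0.418981.

0.4190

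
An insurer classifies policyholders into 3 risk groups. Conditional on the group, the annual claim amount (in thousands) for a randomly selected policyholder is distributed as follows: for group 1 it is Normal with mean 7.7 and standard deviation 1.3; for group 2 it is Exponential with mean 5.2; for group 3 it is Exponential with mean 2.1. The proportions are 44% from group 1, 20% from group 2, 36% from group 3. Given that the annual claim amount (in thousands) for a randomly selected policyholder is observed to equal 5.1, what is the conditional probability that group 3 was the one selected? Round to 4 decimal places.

Likelihoods f(5.1 | ·): 1: 0.0415315; 2: 0.0721197; 3: 0.0419822.
Posterior ∝ prior × likelihood. Numerator for 3: 0.36·0.0419822 = 0.0151136.
Normalizing constant: 0.44·0.0415315 + 0.2·0.0721197 + 0.36·0.0419822 = 0.0478114.
P(3 | observation) = 0.0151136 / 0.0478114 = 0.316109.

0.3161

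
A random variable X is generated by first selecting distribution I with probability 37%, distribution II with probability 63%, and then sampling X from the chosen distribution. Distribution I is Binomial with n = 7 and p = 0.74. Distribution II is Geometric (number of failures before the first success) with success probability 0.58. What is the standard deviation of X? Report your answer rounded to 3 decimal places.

2.432

Per component, I: μ=5.18, E[X²]=28.1792; II: μ=0.724138, E[X²]=1.77289.
E[X] = 0.37·5.18 + 0.63·0.724138 = 2.37281.
E[X²] = 0.37·28.1792 + 0.63·1.77289 = 11.5432.
Var(X) = E[X²] − (E[X])² = 11.5432 − 5.63021 = 5.91301.
SD(X) = √5.91301 = 2.43167.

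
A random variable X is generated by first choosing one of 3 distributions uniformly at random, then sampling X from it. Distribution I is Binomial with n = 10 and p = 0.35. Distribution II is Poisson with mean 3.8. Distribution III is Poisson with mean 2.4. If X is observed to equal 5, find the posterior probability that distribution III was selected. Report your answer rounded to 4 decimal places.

Likelihoods P(X=5 | ·): I: 0.15357; II: 0.147713; III: 0.0601961.
Posterior ∝ prior × likelihood. Numerator for III: 0.333333·0.0601961 = 0.0200654.
Normalizing constant: 0.333333·0.15357 + 0.333333·0.147713 + 0.333333·0.0601961 = 0.120493.
P(III | observation) = 0.0200654 / 0.120493 = 0.166527.

0.1665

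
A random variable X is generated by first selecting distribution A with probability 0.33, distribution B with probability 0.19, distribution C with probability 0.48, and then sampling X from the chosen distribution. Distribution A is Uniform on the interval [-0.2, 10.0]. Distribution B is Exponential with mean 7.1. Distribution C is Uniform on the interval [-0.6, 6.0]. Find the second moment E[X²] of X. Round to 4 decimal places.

35.1818

For each component E[X²] = Var + (mean)², giving A: 32.68; B: 100.82; C: 10.92.
Overall E[X²] = 0.33·32.68 + 0.19·100.82 + 0.48·10.92 = 35.1818.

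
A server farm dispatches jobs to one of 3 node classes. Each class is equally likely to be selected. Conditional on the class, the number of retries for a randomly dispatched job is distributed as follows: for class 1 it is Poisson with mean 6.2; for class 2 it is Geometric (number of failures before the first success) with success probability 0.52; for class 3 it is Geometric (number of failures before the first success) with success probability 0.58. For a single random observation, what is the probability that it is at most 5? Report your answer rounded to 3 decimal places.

Conditional on each class, P(X ≤ 5): 1: 0.414113; 2: 0.987769; 3: 0.994511.
By total probability, P(X ≤ 5) = 0.333333·0.414113 + 0.333333·0.987769 + 0.333333·0.994511 = 0.798798.

0.799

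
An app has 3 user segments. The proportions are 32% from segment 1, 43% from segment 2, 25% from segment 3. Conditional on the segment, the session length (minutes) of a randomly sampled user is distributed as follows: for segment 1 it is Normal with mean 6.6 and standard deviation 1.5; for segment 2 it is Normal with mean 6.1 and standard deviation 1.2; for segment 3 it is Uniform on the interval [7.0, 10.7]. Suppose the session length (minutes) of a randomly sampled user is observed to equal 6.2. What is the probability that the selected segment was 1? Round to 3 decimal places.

Likelihoods f(6.2 | ·): 1: 0.256671; 2: 0.3313; 3: 0.
Posterior ∝ prior × likelihood. Numerator for 1: 0.32·0.256671 = 0.0821348.
Normalizing constant: 0.32·0.256671 + 0.43·0.3313 + 0.25·0 = 0.224594.
P(1 | observation) = 0.0821348 / 0.224594 = 0.365704.

0.366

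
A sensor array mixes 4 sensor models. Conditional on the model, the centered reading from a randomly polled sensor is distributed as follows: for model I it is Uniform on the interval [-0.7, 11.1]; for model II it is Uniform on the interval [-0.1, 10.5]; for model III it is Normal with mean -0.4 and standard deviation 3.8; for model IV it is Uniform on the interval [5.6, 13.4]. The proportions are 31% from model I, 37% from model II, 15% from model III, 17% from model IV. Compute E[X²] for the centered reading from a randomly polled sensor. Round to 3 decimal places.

For each component E[X²] = Var + (mean)², giving I: 38.6433; II: 36.4033; III: 14.6; IV: 95.32.
Overall E[X²] = 0.31·38.6433 + 0.37·36.4033 + 0.15·14.6 + 0.17·95.32 = 43.8431.

43.843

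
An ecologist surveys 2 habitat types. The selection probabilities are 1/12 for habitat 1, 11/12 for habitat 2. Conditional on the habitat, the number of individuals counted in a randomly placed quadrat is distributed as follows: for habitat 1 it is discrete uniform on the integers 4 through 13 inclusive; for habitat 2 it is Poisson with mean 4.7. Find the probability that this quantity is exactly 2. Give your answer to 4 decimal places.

Conditional on each habitat, P(X = 2): 1: 0; 2: 0.100457.
By total probability, P(X = 2) = 0.0833333·0 + 0.916667·0.100457 = 0.0920859.

0.0921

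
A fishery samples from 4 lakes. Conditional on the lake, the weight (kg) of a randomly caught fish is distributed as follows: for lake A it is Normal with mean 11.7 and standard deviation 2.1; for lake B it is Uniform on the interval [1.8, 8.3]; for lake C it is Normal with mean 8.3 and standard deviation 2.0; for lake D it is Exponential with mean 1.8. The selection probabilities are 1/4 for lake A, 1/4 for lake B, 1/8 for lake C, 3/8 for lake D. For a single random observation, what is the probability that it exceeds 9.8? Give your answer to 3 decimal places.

Conditional on each lake, P(X > 9.8): A: 0.817204; B: 0; C: 0.226627; D: 0.00432024.
By total probability, P(X > 9.8) = 0.25·0.817204 + 0.25·0 + 0.125·0.226627 + 0.375·0.00432024 = 0.23425.

0.234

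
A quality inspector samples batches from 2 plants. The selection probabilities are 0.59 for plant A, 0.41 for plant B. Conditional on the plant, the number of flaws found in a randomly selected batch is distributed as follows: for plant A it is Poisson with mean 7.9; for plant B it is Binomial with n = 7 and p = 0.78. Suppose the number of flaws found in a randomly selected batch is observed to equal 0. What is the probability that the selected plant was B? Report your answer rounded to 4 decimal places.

Likelihoods P(X=0 | ·): A: 0.000370744; B: 2.49436e-05.
Posterior ∝ prior × likelihood. Numerator for B: 0.41·2.49436e-05 = 1.02269e-05.
Normalizing constant: 0.59·0.000370744 + 0.41·2.49436e-05 = 0.000228966.
P(B | observation) = 1.02269e-05 / 0.000228966 = 0.0446655.

0.0447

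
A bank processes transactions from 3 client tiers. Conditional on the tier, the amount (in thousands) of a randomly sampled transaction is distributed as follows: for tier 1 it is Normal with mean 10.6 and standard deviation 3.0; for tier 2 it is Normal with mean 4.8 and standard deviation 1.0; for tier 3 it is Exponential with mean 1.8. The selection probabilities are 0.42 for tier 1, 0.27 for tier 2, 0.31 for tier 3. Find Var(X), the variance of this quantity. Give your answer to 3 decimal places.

Per component, 1: μ=10.6, E[X²]=121.36; 2: μ=4.8, E[X²]=24.04; 3: μ=1.8, E[X²]=6.48.
E[X] = 0.42·10.6 + 0.27·4.8 + 0.31·1.8 = 6.306.
E[X²] = 0.42·121.36 + 0.27·24.04 + 0.31·6.48 = 59.4708.
Var(X) = E[X²] − (E[X])² = 59.4708 − 39.7656 = 19.7052.

19.705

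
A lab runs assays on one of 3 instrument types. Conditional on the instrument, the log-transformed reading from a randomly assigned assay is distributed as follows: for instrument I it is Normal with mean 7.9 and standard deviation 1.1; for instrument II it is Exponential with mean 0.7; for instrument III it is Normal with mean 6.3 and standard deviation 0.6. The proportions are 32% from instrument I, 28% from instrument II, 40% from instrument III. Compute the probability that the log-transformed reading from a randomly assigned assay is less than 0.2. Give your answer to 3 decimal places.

0.070

Conditional on each instrument, P(X < 0.2): I: 1.27981e-12; II: 0.248523; III: 0.
By total probability, P(X < 0.2) = 0.32·1.27981e-12 + 0.28·0.248523 + 0.4·0 = 0.0695864.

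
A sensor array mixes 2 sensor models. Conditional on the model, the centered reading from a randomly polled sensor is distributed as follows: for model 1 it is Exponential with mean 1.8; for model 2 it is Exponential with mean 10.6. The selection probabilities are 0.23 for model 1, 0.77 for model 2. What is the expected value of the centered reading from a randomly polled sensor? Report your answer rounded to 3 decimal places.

8.576

Component means — 1: 1.8; 2: 10.6.
E[X] = 0.23·1.8 + 0.77·10.6 = 8.576.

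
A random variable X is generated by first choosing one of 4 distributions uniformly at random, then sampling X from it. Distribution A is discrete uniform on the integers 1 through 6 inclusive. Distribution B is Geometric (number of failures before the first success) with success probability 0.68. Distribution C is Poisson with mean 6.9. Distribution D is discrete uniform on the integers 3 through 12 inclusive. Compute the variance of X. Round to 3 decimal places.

12.680

Per component, A: μ=3.5, E[X²]=15.1667; B: μ=0.470588, E[X²]=0.913495; C: μ=6.9, E[X²]=54.51; D: μ=7.5, E[X²]=64.5.
E[X] = 0.25·3.5 + 0.25·0.470588 + 0.25·6.9 + 0.25·7.5 = 4.59265.
E[X²] = 0.25·15.1667 + 0.25·0.913495 + 0.25·54.51 + 0.25·64.5 = 33.7725.
Var(X) = E[X²] − (E[X])² = 33.7725 − 21.0924 = 12.6801.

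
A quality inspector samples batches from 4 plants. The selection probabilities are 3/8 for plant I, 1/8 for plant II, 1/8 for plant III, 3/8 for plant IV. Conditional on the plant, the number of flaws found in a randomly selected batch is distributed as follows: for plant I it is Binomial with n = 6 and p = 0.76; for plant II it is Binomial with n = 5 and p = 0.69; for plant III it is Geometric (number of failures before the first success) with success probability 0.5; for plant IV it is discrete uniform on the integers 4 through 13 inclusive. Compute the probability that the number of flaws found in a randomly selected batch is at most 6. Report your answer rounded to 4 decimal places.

Conditional on each plant, P(X ≤ 6): I: 1; II: 1; III: 0.992188; IV: 0.3.
By total probability, P(X ≤ 6) = 0.375·1 + 0.125·1 + 0.125·0.992188 + 0.375·0.3 = 0.736523.

0.7365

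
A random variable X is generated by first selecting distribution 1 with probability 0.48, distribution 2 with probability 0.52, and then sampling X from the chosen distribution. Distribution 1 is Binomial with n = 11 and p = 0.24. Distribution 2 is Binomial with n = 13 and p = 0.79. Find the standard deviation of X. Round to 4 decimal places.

Per component, 1: μ=2.64, E[X²]=8.976; 2: μ=10.27, E[X²]=107.63.
E[X] = 0.48·2.64 + 0.52·10.27 = 6.6076.
E[X²] = 0.48·8.976 + 0.52·107.63 = 60.2759.
Var(X) = E[X²] − (E[X])² = 60.2759 − 43.6604 = 16.6155.
SD(X) = √16.6155 = 4.07621.

4.0762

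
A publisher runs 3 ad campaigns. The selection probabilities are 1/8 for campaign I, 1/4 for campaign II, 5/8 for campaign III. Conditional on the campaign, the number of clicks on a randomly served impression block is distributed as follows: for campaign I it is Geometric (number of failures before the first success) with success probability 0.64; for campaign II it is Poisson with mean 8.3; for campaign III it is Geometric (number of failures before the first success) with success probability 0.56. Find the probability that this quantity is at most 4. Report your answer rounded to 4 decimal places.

0.7599

Conditional on each campaign, P(X ≤ 4): I: 0.993953; II: 0.0836969; III: 0.983508.
By total probability, P(X ≤ 4) = 0.125·0.993953 + 0.25·0.0836969 + 0.625·0.983508 = 0.759861.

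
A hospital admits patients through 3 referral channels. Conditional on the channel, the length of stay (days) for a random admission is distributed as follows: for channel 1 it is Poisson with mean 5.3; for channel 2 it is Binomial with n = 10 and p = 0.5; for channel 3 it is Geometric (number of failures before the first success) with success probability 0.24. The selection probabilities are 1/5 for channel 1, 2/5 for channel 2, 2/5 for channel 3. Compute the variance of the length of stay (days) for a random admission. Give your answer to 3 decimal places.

Per component, 1: μ=5.3, E[X²]=33.39; 2: μ=5, E[X²]=27.5; 3: μ=3.16667, E[X²]=23.2222.
E[X] = 0.2·5.3 + 0.4·5 + 0.4·3.16667 = 4.32667.
E[X²] = 0.2·33.39 + 0.4·27.5 + 0.4·23.2222 = 26.9669.
Var(X) = E[X²] − (E[X])² = 26.9669 − 18.72 = 8.24684.

8.247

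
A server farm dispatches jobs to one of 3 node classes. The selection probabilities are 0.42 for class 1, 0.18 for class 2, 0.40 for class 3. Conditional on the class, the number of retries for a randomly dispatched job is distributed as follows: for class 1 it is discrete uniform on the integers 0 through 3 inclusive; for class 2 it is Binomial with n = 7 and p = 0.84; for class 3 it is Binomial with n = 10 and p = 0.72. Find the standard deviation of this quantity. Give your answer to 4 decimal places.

Per component, 1: μ=1.5, E[X²]=3.5; 2: μ=5.88, E[X²]=35.5152; 3: μ=7.2, E[X²]=53.856.
E[X] = 0.42·1.5 + 0.18·5.88 + 0.4·7.2 = 4.5684.
E[X²] = 0.42·3.5 + 0.18·35.5152 + 0.4·53.856 = 29.4051.
Var(X) = E[X²] − (E[X])² = 29.4051 − 20.8703 = 8.53486.
SD(X) = √8.53486 = 2.92145.

2.9214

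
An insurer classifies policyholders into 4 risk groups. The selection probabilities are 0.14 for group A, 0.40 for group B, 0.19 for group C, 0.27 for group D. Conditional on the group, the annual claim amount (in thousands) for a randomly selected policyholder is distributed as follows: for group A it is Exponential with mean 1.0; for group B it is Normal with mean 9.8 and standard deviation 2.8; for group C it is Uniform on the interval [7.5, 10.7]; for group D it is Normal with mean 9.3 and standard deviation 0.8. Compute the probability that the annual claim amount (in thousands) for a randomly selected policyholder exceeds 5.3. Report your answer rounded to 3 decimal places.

0.839

Conditional on each group, P(X > 5.3): A: 0.00499159; B: 0.945988; C: 1; D: 1.
By total probability, P(X > 5.3) = 0.14·0.00499159 + 0.4·0.945988 + 0.19·1 + 0.27·1 = 0.839094.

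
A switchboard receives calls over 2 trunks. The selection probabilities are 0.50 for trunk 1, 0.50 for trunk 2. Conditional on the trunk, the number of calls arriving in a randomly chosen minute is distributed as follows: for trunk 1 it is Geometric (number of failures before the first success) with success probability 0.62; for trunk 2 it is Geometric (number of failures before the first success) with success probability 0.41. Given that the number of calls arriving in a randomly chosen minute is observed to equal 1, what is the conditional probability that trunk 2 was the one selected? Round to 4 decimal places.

Likelihoods P(X=1 | ·): 1: 0.2356; 2: 0.2419.
Posterior ∝ prior × likelihood. Numerator for 2: 0.5·0.2419 = 0.12095.
Normalizing constant: 0.5·0.2356 + 0.5·0.2419 = 0.23875.
P(2 | observation) = 0.12095 / 0.23875 = 0.506597.

0.5066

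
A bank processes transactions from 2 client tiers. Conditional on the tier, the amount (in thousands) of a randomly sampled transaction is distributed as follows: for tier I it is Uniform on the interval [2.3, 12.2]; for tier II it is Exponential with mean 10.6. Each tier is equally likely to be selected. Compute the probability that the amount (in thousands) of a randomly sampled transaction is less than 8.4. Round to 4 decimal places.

0.5817

Conditional on each tier, P(X < 8.4): I: 0.616162; II: 0.547267.
By total probability, P(X < 8.4) = 0.5·0.616162 + 0.5·0.547267 = 0.581714.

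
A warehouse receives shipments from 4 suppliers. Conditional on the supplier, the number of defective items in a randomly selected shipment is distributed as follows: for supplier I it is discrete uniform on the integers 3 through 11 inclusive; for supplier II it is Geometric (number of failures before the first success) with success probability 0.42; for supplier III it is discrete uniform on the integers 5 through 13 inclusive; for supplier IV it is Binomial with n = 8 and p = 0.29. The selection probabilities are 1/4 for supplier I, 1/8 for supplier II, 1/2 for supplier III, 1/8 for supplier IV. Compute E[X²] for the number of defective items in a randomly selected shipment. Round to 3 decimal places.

59.278

For each component E[X²] = Var + (mean)², giving I: 55.6667; II: 5.19501; III: 87.6667; IV: 7.0296.
Overall E[X²] = 0.25·55.6667 + 0.125·5.19501 + 0.5·87.6667 + 0.125·7.0296 = 59.2781.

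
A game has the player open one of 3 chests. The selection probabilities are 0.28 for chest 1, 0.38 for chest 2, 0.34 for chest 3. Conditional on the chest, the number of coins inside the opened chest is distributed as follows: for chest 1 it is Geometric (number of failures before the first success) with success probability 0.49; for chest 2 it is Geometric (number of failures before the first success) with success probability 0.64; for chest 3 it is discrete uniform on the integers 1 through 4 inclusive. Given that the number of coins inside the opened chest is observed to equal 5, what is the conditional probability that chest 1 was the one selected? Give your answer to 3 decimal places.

Likelihoods P(X=5 | ·): 1: 0.0169062; 2: 0.00386984; 3: 0.
Posterior ∝ prior × likelihood. Numerator for 1: 0.28·0.0169062 = 0.00473375.
Normalizing constant: 0.28·0.0169062 + 0.38·0.00386984 + 0.34·0 = 0.00620428.
P(1 | observation) = 0.00473375 / 0.00620428 = 0.76298.

0.763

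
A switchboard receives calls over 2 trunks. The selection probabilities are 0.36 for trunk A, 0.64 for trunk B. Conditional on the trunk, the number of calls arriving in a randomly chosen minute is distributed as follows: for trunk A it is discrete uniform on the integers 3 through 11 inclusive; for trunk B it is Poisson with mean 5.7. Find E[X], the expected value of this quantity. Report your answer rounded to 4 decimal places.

Component means — A: 7; B: 5.7.
E[X] = 0.36·7 + 0.64·5.7 = 6.168.

6.1680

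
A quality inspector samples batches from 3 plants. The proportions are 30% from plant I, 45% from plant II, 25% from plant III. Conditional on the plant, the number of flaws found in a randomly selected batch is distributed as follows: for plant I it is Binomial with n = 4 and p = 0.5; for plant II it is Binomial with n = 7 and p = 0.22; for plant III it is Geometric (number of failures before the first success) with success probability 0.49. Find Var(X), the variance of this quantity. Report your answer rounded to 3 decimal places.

1.497

Per component, I: μ=2, E[X²]=5; II: μ=1.54, E[X²]=3.5728; III: μ=1.04082, E[X²]=3.20741.
E[X] = 0.3·2 + 0.45·1.54 + 0.25·1.04082 = 1.5532.
E[X²] = 0.3·5 + 0.45·3.5728 + 0.25·3.20741 = 3.90961.
Var(X) = E[X²] − (E[X])² = 3.90961 − 2.41244 = 1.49717.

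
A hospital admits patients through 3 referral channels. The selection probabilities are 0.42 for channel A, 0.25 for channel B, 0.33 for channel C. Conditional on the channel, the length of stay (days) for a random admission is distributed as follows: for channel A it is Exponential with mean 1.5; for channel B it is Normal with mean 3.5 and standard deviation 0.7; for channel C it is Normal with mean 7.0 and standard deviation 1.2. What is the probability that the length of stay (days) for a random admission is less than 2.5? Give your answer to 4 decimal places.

0.3598

Conditional on each channel, P(X < 2.5): A: 0.811124; B: 0.0765637; C: 8.84173e-05.
By total probability, P(X < 2.5) = 0.42·0.811124 + 0.25·0.0765637 + 0.33·8.84173e-05 = 0.359842.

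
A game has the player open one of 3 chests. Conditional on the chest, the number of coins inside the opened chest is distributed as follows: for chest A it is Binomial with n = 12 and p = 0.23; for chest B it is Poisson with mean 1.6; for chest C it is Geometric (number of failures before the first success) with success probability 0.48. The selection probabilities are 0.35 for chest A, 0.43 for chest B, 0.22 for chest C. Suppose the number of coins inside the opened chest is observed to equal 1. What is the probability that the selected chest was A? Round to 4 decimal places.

Likelihoods P(X=1 | ·): A: 0.155707; B: 0.323034; C: 0.2496.
Posterior ∝ prior × likelihood. Numerator for A: 0.35·0.155707 = 0.0544973.
Normalizing constant: 0.35·0.155707 + 0.43·0.323034 + 0.22·0.2496 = 0.248314.
P(A | observation) = 0.0544973 / 0.248314 = 0.219469.

0.2195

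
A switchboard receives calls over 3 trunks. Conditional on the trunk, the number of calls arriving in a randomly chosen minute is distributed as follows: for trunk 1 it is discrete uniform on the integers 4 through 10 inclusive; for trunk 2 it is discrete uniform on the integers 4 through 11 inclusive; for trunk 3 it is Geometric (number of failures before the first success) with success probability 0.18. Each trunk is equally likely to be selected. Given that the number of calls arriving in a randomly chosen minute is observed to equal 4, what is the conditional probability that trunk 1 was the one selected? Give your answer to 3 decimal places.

Likelihoods P(X=4 | ·): 1: 0.142857; 2: 0.125; 3: 0.0813819.
Posterior ∝ prior × likelihood. Numerator for 1: 0.333333·0.142857 = 0.047619.
Normalizing constant: 0.333333·0.142857 + 0.333333·0.125 + 0.333333·0.0813819 = 0.116413.
P(1 | observation) = 0.047619 / 0.116413 = 0.409053.

0.409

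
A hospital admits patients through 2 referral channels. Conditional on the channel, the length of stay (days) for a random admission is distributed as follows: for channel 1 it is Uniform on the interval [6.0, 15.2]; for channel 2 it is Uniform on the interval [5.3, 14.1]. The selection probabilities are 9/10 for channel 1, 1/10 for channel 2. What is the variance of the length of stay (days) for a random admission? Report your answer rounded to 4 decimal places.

Per component, 1: μ=10.6, E[X²]=119.413; 2: μ=9.7, E[X²]=100.543.
E[X] = 0.9·10.6 + 0.1·9.7 = 10.51.
E[X²] = 0.9·119.413 + 0.1·100.543 = 117.526.
Var(X) = E[X²] − (E[X])² = 117.526 − 110.46 = 7.06623.

7.0662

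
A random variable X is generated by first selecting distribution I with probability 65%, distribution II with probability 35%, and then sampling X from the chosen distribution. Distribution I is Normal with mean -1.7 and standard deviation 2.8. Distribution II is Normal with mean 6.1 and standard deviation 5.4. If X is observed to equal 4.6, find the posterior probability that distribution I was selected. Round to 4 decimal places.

0.2285

Likelihoods f(4.6 | ·): I: 0.0113356; II: 0.0710822.
Posterior ∝ prior × likelihood. Numerator for I: 0.65·0.0113356 = 0.00736813.
Normalizing constant: 0.65·0.0113356 + 0.35·0.0710822 = 0.0322469.
P(I | observation) = 0.00736813 / 0.0322469 = 0.228491.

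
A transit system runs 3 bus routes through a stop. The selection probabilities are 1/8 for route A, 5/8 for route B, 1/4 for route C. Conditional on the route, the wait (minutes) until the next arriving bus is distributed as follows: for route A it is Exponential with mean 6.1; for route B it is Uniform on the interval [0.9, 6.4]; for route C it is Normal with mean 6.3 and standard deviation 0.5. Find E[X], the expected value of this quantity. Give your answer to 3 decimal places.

4.619

Component means — A: 6.1; B: 3.65; C: 6.3.
E[X] = 0.125·6.1 + 0.625·3.65 + 0.25·6.3 = 4.61875.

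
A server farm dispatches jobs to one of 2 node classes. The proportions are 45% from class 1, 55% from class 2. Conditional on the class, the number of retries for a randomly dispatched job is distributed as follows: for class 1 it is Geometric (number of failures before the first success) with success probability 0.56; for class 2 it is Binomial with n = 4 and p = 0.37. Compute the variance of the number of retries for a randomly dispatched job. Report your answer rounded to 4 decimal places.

1.2635

Per component, 1: μ=0.785714, E[X²]=2.02041; 2: μ=1.48, E[X²]=3.1228.
E[X] = 0.45·0.785714 + 0.55·1.48 = 1.16757.
E[X²] = 0.45·2.02041 + 0.55·3.1228 = 2.62672.
Var(X) = E[X²] − (E[X])² = 2.62672 − 1.36322 = 1.2635.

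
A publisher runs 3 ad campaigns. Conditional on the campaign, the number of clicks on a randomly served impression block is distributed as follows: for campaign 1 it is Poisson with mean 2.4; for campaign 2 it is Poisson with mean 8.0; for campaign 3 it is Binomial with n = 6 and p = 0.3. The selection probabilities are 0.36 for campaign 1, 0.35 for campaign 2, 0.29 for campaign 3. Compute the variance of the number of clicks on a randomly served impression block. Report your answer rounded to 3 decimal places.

Per component, 1: μ=2.4, E[X²]=8.16; 2: μ=8, E[X²]=72; 3: μ=1.8, E[X²]=4.5.
E[X] = 0.36·2.4 + 0.35·8 + 0.29·1.8 = 4.186.
E[X²] = 0.36·8.16 + 0.35·72 + 0.29·4.5 = 29.4426.
Var(X) = E[X²] − (E[X])² = 29.4426 − 17.5226 = 11.92.

11.920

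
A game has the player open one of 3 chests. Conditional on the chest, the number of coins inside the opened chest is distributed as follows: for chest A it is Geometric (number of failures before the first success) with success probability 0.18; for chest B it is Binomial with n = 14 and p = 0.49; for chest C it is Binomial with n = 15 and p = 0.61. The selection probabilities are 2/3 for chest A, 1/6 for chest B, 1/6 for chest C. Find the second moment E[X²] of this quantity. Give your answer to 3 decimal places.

For each component E[X²] = Var + (mean)², giving A: 46.0617; B: 50.5582; C: 87.291.
Overall E[X²] = 0.666667·46.0617 + 0.166667·50.5582 + 0.166667·87.291 = 53.6827.

53.683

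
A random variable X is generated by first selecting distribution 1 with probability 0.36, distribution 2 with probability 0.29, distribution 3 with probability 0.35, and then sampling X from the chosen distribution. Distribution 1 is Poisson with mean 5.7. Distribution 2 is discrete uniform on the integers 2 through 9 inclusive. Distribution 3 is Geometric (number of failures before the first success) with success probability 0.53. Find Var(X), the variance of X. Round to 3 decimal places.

Per component, 1: μ=5.7, E[X²]=38.19; 2: μ=5.5, E[X²]=35.5; 3: μ=0.886792, E[X²]=2.45959.
E[X] = 0.36·5.7 + 0.29·5.5 + 0.35·0.886792 = 3.95738.
E[X²] = 0.36·38.19 + 0.29·35.5 + 0.35·2.45959 = 24.9043.
Var(X) = E[X²] − (E[X])² = 24.9043 − 15.6608 = 9.24342.

9.243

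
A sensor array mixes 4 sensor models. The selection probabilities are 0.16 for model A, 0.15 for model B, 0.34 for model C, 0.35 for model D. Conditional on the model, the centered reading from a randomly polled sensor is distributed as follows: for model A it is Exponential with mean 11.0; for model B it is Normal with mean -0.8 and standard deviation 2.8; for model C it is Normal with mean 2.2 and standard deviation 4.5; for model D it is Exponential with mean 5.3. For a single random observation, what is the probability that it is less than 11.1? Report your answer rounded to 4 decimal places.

0.8904

Conditional on each model, P(X < 11.1): A: 0.63545; B: 0.999989; C: 0.976023; D: 0.876848.
By total probability, P(X < 11.1) = 0.16·0.63545 + 0.15·0.999989 + 0.34·0.976023 + 0.35·0.876848 = 0.890415.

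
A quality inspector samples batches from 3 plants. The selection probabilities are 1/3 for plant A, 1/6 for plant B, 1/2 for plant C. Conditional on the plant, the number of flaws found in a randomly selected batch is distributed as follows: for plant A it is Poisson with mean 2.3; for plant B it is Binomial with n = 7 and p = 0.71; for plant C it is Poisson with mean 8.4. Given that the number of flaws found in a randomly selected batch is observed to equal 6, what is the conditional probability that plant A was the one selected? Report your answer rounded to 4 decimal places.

0.0654

Likelihoods P(X=6 | ·): A: 0.0206138; B: 0.260044; C: 0.109716.
Posterior ∝ prior × likelihood. Numerator for A: 0.333333·0.0206138 = 0.00687125.
Normalizing constant: 0.333333·0.0206138 + 0.166667·0.260044 + 0.5·0.109716 = 0.10507.
P(A | observation) = 0.00687125 / 0.10507 = 0.065397.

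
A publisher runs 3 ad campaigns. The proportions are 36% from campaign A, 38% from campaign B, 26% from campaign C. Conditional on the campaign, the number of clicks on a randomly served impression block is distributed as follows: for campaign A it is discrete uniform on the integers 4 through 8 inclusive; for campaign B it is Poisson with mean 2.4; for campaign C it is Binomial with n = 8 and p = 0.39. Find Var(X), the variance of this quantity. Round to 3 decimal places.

Per component, A: μ=6, E[X²]=38; B: μ=2.4, E[X²]=8.16; C: μ=3.12, E[X²]=11.6376.
E[X] = 0.36·6 + 0.38·2.4 + 0.26·3.12 = 3.8832.
E[X²] = 0.36·38 + 0.38·8.16 + 0.26·11.6376 = 19.8066.
Var(X) = E[X²] − (E[X])² = 19.8066 − 15.0792 = 4.72733.

4.727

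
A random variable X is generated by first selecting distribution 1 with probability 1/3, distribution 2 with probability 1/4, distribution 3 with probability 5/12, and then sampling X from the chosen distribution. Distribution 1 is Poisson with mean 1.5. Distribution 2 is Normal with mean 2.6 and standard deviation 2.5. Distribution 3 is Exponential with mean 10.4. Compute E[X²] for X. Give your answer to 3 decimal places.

94.636

For each component E[X²] = Var + (mean)², giving 1: 3.75; 2: 13.01; 3: 216.32.
Overall E[X²] = 0.333333·3.75 + 0.25·13.01 + 0.416667·216.32 = 94.6358.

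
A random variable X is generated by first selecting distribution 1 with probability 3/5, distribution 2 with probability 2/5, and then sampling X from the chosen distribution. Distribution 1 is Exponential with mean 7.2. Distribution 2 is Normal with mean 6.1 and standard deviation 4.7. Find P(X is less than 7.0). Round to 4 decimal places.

Conditional on each component, P(X < 7.0): 1: 0.621758; 2: 0.575929.
By total probability, P(X < 7.0) = 0.6·0.621758 + 0.4·0.575929 = 0.603427.

0.6034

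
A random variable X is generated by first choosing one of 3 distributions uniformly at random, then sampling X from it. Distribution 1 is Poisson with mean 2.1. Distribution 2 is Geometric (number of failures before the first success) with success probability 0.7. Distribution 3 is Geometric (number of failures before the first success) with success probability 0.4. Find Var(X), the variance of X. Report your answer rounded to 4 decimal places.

2.6320

Per component, 1: μ=2.1, E[X²]=6.51; 2: μ=0.428571, E[X²]=0.795918; 3: μ=1.5, E[X²]=6.
E[X] = 0.333333·2.1 + 0.333333·0.428571 + 0.333333·1.5 = 1.34286.
E[X²] = 0.333333·6.51 + 0.333333·0.795918 + 0.333333·6 = 4.43531.
Var(X) = E[X²] − (E[X])² = 4.43531 − 1.80327 = 2.63204.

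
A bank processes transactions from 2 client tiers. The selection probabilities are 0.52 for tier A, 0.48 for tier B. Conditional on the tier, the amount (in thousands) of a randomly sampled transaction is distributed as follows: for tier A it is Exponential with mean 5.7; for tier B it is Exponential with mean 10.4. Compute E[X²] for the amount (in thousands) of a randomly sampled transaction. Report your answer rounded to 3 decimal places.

For each component E[X²] = Var + (mean)², giving A: 64.98; B: 216.32.
Overall E[X²] = 0.52·64.98 + 0.48·216.32 = 137.623.

137.623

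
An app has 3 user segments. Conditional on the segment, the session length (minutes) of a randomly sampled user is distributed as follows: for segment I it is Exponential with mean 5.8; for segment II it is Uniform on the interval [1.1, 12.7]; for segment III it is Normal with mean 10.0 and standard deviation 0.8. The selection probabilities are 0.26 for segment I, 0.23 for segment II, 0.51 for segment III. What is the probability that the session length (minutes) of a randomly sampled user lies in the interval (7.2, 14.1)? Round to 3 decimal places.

Conditional on each segment, P(7.2 < X < 14.1): I: 0.20104; II: 0.474138; III: 0.999767.
By total probability, P(7.2 < X < 14.1) = 0.26·0.20104 + 0.23·0.474138 + 0.51·0.999767 = 0.671203.

0.671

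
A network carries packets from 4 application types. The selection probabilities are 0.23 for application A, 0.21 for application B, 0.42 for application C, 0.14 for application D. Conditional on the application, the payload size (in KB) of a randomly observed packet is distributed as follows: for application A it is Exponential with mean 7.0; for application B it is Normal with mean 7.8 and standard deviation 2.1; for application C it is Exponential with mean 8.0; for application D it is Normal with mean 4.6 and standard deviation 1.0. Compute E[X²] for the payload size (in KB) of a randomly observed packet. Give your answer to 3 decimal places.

For each component E[X²] = Var + (mean)², giving A: 98; B: 65.25; C: 128; D: 22.16.
Overall E[X²] = 0.23·98 + 0.21·65.25 + 0.42·128 + 0.14·22.16 = 93.1049.

93.105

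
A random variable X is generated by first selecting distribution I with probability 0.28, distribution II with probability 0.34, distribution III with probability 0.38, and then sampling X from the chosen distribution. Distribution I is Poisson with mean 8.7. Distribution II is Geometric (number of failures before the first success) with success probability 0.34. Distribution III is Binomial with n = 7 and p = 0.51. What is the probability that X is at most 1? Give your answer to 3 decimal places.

0.214

Conditional on each component, P(X ≤ 1): I: 0.00161588; II: 0.5644; III: 0.0561956.
By total probability, P(X ≤ 1) = 0.28·0.00161588 + 0.34·0.5644 + 0.38·0.0561956 = 0.213703.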